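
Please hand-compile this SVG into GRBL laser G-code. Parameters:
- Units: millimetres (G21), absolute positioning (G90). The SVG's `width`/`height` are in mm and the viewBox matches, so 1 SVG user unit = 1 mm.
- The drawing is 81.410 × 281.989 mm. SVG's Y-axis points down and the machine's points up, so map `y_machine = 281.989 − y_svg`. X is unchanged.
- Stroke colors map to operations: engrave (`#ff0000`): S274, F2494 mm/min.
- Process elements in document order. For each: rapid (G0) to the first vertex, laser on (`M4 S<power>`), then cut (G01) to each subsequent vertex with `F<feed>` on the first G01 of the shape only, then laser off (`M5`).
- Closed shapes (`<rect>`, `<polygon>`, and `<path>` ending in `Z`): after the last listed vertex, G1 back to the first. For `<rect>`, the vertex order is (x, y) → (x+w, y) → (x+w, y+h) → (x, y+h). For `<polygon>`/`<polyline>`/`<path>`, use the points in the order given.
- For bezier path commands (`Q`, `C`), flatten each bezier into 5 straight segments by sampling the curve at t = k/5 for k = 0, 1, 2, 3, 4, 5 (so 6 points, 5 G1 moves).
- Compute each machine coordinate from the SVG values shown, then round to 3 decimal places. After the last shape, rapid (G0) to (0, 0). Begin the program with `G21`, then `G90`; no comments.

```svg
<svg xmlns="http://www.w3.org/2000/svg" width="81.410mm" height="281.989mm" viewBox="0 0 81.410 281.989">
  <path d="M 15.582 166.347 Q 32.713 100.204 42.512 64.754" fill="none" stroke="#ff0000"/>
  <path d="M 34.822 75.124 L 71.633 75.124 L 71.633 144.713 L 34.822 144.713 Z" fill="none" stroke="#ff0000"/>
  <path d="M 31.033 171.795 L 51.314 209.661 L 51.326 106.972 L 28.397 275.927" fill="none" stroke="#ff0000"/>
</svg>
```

G21
G90
G0 X15.582 Y115.642
M4 S274
G01 X22.141 Y140.871 F2494
G01 X28.114 Y163.646
G01 X33.500 Y183.964
G01 X38.299 Y201.827
G01 X42.512 Y217.235
M5
G0 X34.822 Y206.865
M4 S274
G01 X71.633 Y206.865 F2494
G01 X71.633 Y137.276
G01 X34.822 Y137.276
G01 X34.822 Y206.865
M5
G0 X31.033 Y110.194
M4 S274
G01 X51.314 Y72.328 F2494
G01 X51.326 Y175.017
G01 X28.397 Y6.062
M5
G0 X0.000 Y0.000

Since the viewBox matches the mm dimensions, user units are millimetres directly. The only transform is the Y-flip y_m = 281.989 − y_svg.

Shape 1 is a quadratic bezier drawn with `<path>`. Its stroke #ff0000 means engrave at S274, F2494. After flipping Y the toolpath is (15.582,115.642) → (22.141,140.871) → (28.114,163.646) → (33.500,183.964) → (38.299,201.827) → (42.512,217.235).

Shape 2 is a rectangle drawn with `<path>`. Its stroke #ff0000 means engrave at S274, F2494. After flipping Y the toolpath is (34.822,206.865) → (71.633,206.865) → (71.633,137.276) → (34.822,137.276) → (34.822,206.865), returning to the start.

Shape 3 is a open polyline drawn with `<path>`. Its stroke #ff0000 means engrave at S274, F2494. After flipping Y the toolpath is (31.033,110.194) → (51.314,72.328) → (51.326,175.017) → (28.397,6.062).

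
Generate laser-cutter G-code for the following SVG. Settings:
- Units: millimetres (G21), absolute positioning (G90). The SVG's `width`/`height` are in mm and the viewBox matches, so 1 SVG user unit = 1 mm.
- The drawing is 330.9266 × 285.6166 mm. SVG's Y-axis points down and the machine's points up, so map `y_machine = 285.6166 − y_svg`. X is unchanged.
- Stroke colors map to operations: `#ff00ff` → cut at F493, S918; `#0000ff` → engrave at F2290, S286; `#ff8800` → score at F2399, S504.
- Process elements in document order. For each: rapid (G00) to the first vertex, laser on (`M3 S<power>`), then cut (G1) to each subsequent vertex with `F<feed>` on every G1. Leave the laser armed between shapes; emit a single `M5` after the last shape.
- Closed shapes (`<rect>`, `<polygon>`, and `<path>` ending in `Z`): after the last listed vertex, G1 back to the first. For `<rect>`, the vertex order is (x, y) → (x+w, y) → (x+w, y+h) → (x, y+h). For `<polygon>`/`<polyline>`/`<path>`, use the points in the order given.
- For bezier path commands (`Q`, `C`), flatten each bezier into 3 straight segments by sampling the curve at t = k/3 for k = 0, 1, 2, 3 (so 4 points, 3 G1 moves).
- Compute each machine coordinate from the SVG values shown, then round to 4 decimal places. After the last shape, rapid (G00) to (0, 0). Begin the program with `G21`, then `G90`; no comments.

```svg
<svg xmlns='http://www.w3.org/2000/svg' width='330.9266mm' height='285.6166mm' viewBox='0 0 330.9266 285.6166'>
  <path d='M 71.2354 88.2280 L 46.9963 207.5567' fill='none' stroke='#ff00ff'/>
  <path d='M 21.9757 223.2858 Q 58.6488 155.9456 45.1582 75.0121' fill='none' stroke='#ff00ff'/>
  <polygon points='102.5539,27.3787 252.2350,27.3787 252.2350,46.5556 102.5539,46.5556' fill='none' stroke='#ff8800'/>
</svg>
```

G21
G90
G00 X71.2354 Y197.3886
M3 S918
G1 X46.9963 Y78.0599 F493
G00 X21.9757 Y62.3308
M3 S918
G1 X40.8507 Y108.7346 F493
G1 X48.5782 Y158.1592 F493
G1 X45.1582 Y210.6045 F493
G00 X102.5539 Y258.2379
M3 S504
G1 X252.2350 Y258.2379 F2399
G1 X252.2350 Y239.0610 F2399
G1 X102.5539 Y239.0610 F2399
G1 X102.5539 Y258.2379 F2399
M5
G00 X0.0000 Y0.0000

1 u = 1 mm; y_m = 285.6166 − y.

[1] `<path>` line segment, #ff00ff→cut S918 F493: (71.2354,197.3886) → (46.9963,78.0599)

[2] `<path>` quadratic bezier, #ff00ff→cut S918 F493: (21.9757,62.3308) → (40.8507,108.7346) → (48.5782,158.1592) → (45.1582,210.6045)

[3] `<polygon>` rectangle, #ff8800→score S504 F2399: (102.5539,258.2379) → (252.2350,258.2379) → (252.2350,239.0610) → (102.5539,239.0610) → (102.5539,258.2379) (closed)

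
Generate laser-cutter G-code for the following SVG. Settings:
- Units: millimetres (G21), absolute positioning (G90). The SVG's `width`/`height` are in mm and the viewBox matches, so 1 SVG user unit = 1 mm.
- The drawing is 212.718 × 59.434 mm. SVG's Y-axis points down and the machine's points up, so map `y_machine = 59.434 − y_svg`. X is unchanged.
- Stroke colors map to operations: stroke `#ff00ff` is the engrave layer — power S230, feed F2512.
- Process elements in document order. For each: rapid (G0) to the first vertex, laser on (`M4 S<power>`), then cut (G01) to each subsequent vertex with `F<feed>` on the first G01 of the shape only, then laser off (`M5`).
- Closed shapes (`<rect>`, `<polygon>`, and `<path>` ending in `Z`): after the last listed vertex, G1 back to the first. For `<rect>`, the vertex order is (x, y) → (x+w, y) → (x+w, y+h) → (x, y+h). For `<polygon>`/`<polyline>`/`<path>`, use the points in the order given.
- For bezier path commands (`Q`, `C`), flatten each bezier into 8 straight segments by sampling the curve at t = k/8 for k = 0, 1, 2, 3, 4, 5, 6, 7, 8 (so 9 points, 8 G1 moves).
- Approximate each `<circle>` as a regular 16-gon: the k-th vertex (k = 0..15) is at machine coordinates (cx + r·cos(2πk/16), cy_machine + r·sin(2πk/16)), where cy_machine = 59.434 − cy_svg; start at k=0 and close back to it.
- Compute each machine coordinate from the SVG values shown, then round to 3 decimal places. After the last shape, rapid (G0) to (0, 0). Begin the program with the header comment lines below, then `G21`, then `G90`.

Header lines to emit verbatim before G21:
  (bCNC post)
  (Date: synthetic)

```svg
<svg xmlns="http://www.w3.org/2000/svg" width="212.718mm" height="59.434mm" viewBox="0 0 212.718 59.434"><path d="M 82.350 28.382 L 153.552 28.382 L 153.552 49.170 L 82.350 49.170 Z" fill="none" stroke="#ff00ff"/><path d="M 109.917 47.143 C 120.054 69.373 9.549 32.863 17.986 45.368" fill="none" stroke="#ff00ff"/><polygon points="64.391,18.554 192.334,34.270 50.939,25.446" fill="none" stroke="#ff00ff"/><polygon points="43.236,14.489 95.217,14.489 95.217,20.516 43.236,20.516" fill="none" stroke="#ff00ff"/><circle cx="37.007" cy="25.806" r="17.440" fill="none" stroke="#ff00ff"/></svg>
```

(bCNC post)
(Date: synthetic)
G21
G90
G0 X82.350 Y31.052
M4 S230
G01 X153.552 Y31.052 F2512
G01 X153.552 Y10.264
G01 X82.350 Y10.264
G01 X82.350 Y31.052
M5
G0 X109.917 Y12.291
M4 S230
G01 X108.531 Y6.498 F2512
G01 X98.643 Y4.949
G01 X83.060 Y6.381
G01 X64.589 Y9.532
G01 X46.039 Y13.138
G01 X30.216 Y15.938
G01 X19.930 Y16.668
G01 X17.986 Y14.066
M5
G0 X64.391 Y40.880
M4 S230
G01 X192.334 Y25.164 F2512
G01 X50.939 Y33.988
G01 X64.391 Y40.880
M5
G0 X43.236 Y44.945
M4 S230
G01 X95.217 Y44.945 F2512
G01 X95.217 Y38.918
G01 X43.236 Y38.918
G01 X43.236 Y44.945
M5
G0 X54.447 Y33.628
M4 S230
G01 X53.119 Y40.302 F2512
G01 X49.339 Y45.960
G01 X43.681 Y49.740
G01 X37.007 Y51.068
G01 X30.333 Y49.740
G01 X24.675 Y45.960
G01 X20.895 Y40.302
G01 X19.567 Y33.628
G01 X20.895 Y26.954
G01 X24.675 Y21.296
G01 X30.333 Y17.516
G01 X37.007 Y16.188
G01 X43.681 Y17.516
G01 X49.339 Y21.296
G01 X53.119 Y26.954
G01 X54.447 Y33.628
M5
G0 X0.000 Y0.000

Since the viewBox matches the mm dimensions, user units are millimetres directly. The only transform is the Y-flip y_m = 59.434 − y_svg.

Shape 1 is a rectangle drawn with `<path>`. Its stroke #ff00ff means engrave at S230, F2512. After flipping Y the toolpath is (82.350,31.052) → (153.552,31.052) → (153.552,10.264) → (82.350,10.264) → (82.350,31.052), returning to the start.

Shape 2 is a cubic bezier drawn with `<path>`. Its stroke #ff00ff means engrave at S230, F2512. After flipping Y the toolpath is (109.917,12.291) → (108.531,6.498) → (98.643,4.949) → (83.060,6.381) → (64.589,9.532) → (46.039,13.138) → (30.216,15.938) → (19.930,16.668) → (17.986,14.066).

Shape 3 is a closed polygon drawn with `<polygon>`. Its stroke #ff00ff means engrave at S230, F2512. After flipping Y the toolpath is (64.391,40.880) → (192.334,25.164) → (50.939,33.988) → (64.391,40.880), returning to the start.

Shape 4 is a rectangle drawn with `<polygon>`. Its stroke #ff00ff means engrave at S230, F2512. After flipping Y the toolpath is (43.236,44.945) → (95.217,44.945) → (95.217,38.918) → (43.236,38.918) → (43.236,44.945), returning to the start.

Shape 5 is a circle drawn with `<circle>`. Its stroke #ff00ff means engrave at S230, F2512. After flipping Y the toolpath is (54.447,33.628) → (53.119,40.302) → (49.339,45.960) → (43.681,49.740) → (37.007,51.068) → (30.333,49.740) → (24.675,45.960) → (20.895,40.302) → (19.567,33.628) → (20.895,26.954) → (24.675,21.296) → (30.333,17.516) → (37.007,16.188) → (43.681,17.516) → (49.339,21.296) → (53.119,26.954) → (54.447,33.628), returning to the start.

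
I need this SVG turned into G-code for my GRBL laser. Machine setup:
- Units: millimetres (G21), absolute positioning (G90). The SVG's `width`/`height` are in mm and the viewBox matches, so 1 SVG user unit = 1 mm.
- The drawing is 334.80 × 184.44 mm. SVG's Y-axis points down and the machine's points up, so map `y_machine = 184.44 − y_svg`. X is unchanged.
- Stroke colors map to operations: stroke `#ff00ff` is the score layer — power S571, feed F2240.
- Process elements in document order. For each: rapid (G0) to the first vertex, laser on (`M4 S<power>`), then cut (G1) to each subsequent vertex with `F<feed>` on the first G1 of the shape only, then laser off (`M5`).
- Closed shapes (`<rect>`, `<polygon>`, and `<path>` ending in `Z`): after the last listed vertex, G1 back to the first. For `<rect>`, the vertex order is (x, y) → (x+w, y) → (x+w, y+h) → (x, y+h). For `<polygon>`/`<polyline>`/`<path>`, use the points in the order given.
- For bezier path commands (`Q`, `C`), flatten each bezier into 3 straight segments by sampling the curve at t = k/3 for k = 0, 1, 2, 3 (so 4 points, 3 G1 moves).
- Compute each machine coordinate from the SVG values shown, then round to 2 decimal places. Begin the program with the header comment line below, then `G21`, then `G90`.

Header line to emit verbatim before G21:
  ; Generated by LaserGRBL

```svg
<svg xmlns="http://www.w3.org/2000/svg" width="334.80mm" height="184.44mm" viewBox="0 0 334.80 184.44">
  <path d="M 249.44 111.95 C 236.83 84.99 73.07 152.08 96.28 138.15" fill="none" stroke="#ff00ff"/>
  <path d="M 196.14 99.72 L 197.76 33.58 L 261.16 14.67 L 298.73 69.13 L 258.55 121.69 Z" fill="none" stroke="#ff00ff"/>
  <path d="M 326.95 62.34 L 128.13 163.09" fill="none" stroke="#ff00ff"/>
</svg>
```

viewBox `0 0 334.80 184.44` with mm width/height → 1 unit = 1 mm. Flip: y_m = 184.44 − y_svg.

**Shape 1** — `<path>` cubic bezier, stroke `#ff00ff` → score (S571, F2240). Control points (SVG): P0=(249.44,111.95), P1=(236.83,84.99), P2=(73.07,152.08), P3=(96.28,138.15); sampled at t=k/3. Machine vertices: (249.44,72.49) → (198.97,74.58) → (122.87,52.88) → (96.28,46.29). Open path.

**Shape 2** — `<path>` regular polygon, stroke `#ff00ff` → score (S571, F2240). Machine vertices: (196.14,84.72) → (197.76,150.86) → (261.16,169.77) → (298.73,115.31) → (258.55,62.75) → (196.14,84.72). Closed: final G1 returns to the first vertex.

**Shape 3** — `<path>` line segment, stroke `#ff00ff` → score (S571, F2240). Machine vertices: (326.95,122.10) → (128.13,21.35). Open path.

; Generated by LaserGRBL
G21
G90
G0 X249.44 Y72.49
M4 S571
G1 X198.97 Y74.58 F2240
G1 X122.87 Y52.88
G1 X96.28 Y46.29
M5
G0 X196.14 Y84.72
M4 S571
G1 X197.76 Y150.86 F2240
G1 X261.16 Y169.77
G1 X298.73 Y115.31
G1 X258.55 Y62.75
G1 X196.14 Y84.72
M5
G0 X326.95 Y122.10
M4 S571
G1 X128.13 Y21.35 F2240
M5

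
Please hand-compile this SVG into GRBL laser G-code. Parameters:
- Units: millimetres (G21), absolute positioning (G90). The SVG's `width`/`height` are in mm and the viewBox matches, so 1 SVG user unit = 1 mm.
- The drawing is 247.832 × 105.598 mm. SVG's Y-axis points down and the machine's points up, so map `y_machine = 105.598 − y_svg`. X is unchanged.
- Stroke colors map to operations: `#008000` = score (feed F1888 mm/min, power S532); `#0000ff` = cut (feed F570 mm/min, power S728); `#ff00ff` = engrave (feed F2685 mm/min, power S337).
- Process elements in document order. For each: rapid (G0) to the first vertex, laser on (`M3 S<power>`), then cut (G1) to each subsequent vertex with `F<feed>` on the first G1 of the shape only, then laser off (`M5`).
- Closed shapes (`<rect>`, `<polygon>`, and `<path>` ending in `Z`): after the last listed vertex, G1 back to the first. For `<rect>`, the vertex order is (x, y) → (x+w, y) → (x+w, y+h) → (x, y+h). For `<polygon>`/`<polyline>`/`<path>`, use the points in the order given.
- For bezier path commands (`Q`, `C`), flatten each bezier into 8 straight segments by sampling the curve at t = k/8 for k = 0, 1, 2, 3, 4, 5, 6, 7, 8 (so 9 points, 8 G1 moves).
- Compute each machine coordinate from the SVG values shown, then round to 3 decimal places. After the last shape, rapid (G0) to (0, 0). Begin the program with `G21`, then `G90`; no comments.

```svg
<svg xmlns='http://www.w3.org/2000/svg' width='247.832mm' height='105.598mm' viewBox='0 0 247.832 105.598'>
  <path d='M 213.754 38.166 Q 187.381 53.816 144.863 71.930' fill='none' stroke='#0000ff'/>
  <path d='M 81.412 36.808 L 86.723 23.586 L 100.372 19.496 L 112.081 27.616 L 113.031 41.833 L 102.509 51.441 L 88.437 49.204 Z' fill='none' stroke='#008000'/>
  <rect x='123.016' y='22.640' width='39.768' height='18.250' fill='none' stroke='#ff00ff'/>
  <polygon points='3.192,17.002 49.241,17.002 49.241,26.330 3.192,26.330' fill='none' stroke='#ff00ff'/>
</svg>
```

Since the viewBox matches the mm dimensions, user units are millimetres directly. The only transform is the Y-flip y_m = 105.598 − y_svg.

Shape 1 is a quadratic bezier drawn with `<path>`. Its stroke #0000ff means cut at S728, F570. After flipping Y the toolpath is (213.754,67.432) → (206.908,63.481) → (199.558,59.453) → (191.704,55.348) → (183.345,51.166) → (174.481,46.907) → (165.113,42.571) → (155.240,38.158) → (144.863,33.668).

Shape 2 is a regular polygon drawn with `<path>`. Its stroke #008000 means score at S532, F1888. After flipping Y the toolpath is (81.412,68.790) → (86.723,82.012) → (100.372,86.102) → (112.081,77.982) → (113.031,63.765) → (102.509,54.157) → (88.437,56.394) → (81.412,68.790), returning to the start.

Shape 3 is a rectangle drawn with `<rect>`. Its stroke #ff00ff means engrave at S337, F2685. After flipping Y the toolpath is (123.016,82.958) → (162.784,82.958) → (162.784,64.708) → (123.016,64.708) → (123.016,82.958), returning to the start.

Shape 4 is a rectangle drawn with `<polygon>`. Its stroke #ff00ff means engrave at S337, F2685. After flipping Y the toolpath is (3.192,88.596) → (49.241,88.596) → (49.241,79.268) → (3.192,79.268) → (3.192,88.596), returning to the start.

G21
G90
G0 X213.754 Y67.432
M3 S728
G1 X206.908 Y63.481 F570
G1 X199.558 Y59.453
G1 X191.704 Y55.348
G1 X183.345 Y51.166
G1 X174.481 Y46.907
G1 X165.113 Y42.571
G1 X155.240 Y38.158
G1 X144.863 Y33.668
M5
G0 X81.412 Y68.790
M3 S532
G1 X86.723 Y82.012 F1888
G1 X100.372 Y86.102
G1 X112.081 Y77.982
G1 X113.031 Y63.765
G1 X102.509 Y54.157
G1 X88.437 Y56.394
G1 X81.412 Y68.790
M5
G0 X123.016 Y82.958
M3 S337
G1 X162.784 Y82.958 F2685
G1 X162.784 Y64.708
G1 X123.016 Y64.708
G1 X123.016 Y82.958
M5
G0 X3.192 Y88.596
M3 S337
G1 X49.241 Y88.596 F2685
G1 X49.241 Y79.268
G1 X3.192 Y79.268
G1 X3.192 Y88.596
M5
G0 X0.000 Y0.000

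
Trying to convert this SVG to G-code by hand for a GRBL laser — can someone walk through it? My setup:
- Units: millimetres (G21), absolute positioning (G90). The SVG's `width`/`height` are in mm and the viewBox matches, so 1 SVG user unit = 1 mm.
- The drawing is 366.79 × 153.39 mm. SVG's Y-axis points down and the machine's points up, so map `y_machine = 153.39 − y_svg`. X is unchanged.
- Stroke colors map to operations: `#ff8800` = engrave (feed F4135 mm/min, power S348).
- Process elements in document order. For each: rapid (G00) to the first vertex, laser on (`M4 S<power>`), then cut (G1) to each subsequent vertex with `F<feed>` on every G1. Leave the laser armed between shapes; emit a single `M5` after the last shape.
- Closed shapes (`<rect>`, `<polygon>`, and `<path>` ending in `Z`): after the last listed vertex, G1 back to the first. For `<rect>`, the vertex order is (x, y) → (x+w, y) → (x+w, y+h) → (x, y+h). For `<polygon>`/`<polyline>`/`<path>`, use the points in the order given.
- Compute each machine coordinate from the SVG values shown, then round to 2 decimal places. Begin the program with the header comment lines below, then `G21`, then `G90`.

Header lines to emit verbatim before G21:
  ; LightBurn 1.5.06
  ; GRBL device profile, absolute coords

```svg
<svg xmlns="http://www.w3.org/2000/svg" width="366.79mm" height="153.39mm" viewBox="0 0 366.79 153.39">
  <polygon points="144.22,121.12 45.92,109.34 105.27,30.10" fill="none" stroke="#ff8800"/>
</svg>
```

1 u = 1 mm; y_m = 153.39 − y.

[1] `<polygon>` regular polygon, #ff8800→engrave S348 F4135: (144.22,32.27) → (45.92,44.05) → (105.27,123.29) → (144.22,32.27) (closed)

; LightBurn 1.5.06
; GRBL device profile, absolute coords
G21
G90
G00 X144.22 Y32.27
M4 S348
G1 X45.92 Y44.05 F4135
G1 X105.27 Y123.29 F4135
G1 X144.22 Y32.27 F4135
M5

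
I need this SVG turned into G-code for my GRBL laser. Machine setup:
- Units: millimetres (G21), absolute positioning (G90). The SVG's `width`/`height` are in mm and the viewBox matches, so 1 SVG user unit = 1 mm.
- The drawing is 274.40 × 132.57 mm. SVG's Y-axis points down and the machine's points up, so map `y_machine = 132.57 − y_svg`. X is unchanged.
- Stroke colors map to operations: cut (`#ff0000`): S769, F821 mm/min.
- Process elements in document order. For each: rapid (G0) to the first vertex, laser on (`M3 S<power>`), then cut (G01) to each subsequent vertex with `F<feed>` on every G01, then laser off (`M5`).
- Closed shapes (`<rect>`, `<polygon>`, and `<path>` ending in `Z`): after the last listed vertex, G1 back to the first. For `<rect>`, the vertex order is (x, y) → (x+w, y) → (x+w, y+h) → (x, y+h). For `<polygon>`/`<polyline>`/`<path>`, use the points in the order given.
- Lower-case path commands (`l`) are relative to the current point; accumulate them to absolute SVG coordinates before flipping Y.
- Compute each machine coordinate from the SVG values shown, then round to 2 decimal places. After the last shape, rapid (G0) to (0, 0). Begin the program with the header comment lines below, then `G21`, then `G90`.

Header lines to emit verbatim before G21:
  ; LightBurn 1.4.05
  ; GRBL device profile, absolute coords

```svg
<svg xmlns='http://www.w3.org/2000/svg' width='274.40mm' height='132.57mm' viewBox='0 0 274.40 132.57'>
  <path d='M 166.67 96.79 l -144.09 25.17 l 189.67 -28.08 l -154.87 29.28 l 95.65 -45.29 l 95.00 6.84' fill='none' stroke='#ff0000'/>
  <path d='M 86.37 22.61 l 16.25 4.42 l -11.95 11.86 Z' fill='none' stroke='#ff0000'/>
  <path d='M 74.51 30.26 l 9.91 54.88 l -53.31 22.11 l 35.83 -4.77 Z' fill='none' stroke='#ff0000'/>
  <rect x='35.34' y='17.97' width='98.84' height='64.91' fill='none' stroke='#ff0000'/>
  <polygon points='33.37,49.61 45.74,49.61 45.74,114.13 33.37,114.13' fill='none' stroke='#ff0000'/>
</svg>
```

1 u = 1 mm; y_m = 132.57 − y.

[1] `<path>` open polyline, #ff0000→cut S769 F821: (166.67,35.78) → (22.58,10.61) → (212.25,38.69) → (57.38,9.41) → (153.03,54.70) → (248.03,47.86)

[2] `<path>` regular polygon, #ff0000→cut S769 F821: (86.37,109.96) → (102.62,105.54) → (90.67,93.68) → (86.37,109.96) (closed)

[3] `<path>` closed polygon, #ff0000→cut S769 F821: (74.51,102.31) → (84.42,47.43) → (31.11,25.32) → (66.94,30.09) → (74.51,102.31) (closed)

[4] `<rect>` rectangle, #ff0000→cut S769 F821: (35.34,114.60) → (134.18,114.60) → (134.18,49.69) → (35.34,49.69) → (35.34,114.60) (closed)

[5] `<polygon>` rectangle, #ff0000→cut S769 F821: (33.37,82.96) → (45.74,82.96) → (45.74,18.44) → (33.37,18.44) → (33.37,82.96) (closed)

; LightBurn 1.4.05
; GRBL device profile, absolute coords
G21
G90
G0 X166.67 Y35.78
M3 S769
G01 X22.58 Y10.61 F821
G01 X212.25 Y38.69 F821
G01 X57.38 Y9.41 F821
G01 X153.03 Y54.70 F821
G01 X248.03 Y47.86 F821
M5
G0 X86.37 Y109.96
M3 S769
G01 X102.62 Y105.54 F821
G01 X90.67 Y93.68 F821
G01 X86.37 Y109.96 F821
M5
G0 X74.51 Y102.31
M3 S769
G01 X84.42 Y47.43 F821
G01 X31.11 Y25.32 F821
G01 X66.94 Y30.09 F821
G01 X74.51 Y102.31 F821
M5
G0 X35.34 Y114.60
M3 S769
G01 X134.18 Y114.60 F821
G01 X134.18 Y49.69 F821
G01 X35.34 Y49.69 F821
G01 X35.34 Y114.60 F821
M5
G0 X33.37 Y82.96
M3 S769
G01 X45.74 Y82.96 F821
G01 X45.74 Y18.44 F821
G01 X33.37 Y18.44 F821
G01 X33.37 Y82.96 F821
M5
G0 X0.00 Y0.00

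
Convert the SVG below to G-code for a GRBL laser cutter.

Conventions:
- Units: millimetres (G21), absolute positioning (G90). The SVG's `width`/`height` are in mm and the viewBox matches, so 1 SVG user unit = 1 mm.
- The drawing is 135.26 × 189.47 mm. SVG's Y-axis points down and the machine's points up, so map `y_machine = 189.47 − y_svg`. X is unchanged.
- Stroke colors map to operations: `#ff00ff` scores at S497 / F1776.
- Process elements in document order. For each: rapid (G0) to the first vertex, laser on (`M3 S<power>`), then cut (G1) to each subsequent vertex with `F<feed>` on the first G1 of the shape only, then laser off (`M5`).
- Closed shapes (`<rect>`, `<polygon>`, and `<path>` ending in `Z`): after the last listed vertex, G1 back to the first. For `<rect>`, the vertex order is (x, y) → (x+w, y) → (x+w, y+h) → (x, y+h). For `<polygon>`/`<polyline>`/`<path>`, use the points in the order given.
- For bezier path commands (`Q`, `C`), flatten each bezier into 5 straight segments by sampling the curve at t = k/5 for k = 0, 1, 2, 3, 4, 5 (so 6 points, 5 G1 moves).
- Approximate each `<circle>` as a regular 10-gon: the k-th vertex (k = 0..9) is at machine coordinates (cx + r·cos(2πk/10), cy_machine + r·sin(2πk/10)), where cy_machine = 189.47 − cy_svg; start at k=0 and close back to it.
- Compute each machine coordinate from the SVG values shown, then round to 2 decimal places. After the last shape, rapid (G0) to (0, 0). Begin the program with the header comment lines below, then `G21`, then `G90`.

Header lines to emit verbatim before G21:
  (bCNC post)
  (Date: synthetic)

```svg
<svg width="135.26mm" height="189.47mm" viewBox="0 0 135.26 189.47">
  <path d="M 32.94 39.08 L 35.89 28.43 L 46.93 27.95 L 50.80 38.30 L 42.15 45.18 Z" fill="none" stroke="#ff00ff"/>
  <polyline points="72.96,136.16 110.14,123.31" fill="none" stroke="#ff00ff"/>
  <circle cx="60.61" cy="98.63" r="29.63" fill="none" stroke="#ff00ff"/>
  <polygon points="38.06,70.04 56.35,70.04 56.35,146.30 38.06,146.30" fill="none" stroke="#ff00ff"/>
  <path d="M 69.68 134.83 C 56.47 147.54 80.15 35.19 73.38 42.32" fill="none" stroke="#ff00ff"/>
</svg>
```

(bCNC post)
(Date: synthetic)
G21
G90
G0 X32.94 Y150.39
M3 S497
G1 X35.89 Y161.04 F1776
G1 X46.93 Y161.52
G1 X50.80 Y151.17
G1 X42.15 Y144.29
G1 X32.94 Y150.39
M5
G0 X72.96 Y53.31
M3 S497
G1 X110.14 Y66.16 F1776
M5
G0 X90.24 Y90.84
M3 S497
G1 X84.58 Y108.26 F1776
G1 X69.77 Y119.02
G1 X51.45 Y119.02
G1 X36.64 Y108.26
G1 X30.98 Y90.84
G1 X36.64 Y73.42
G1 X51.45 Y62.66
G1 X69.77 Y62.66
G1 X84.58 Y73.42
G1 X90.24 Y90.84
M5
G0 X38.06 Y119.43
M3 S497
G1 X56.35 Y119.43 F1776
G1 X56.35 Y43.17
G1 X38.06 Y43.17
G1 X38.06 Y119.43
M5
G0 X69.68 Y54.64
M3 S497
G1 X65.64 Y60.06 F1776
G1 X67.23 Y83.77
G1 X71.20 Y114.01
G1 X74.33 Y139.05
G1 X73.38 Y147.15
M5
G0 X0.00 Y0.00

Since the viewBox matches the mm dimensions, user units are millimetres directly. The only transform is the Y-flip y_m = 189.47 − y_svg.

Shape 1 is a regular polygon drawn with `<path>`. Its stroke #ff00ff means score at S497, F1776. After flipping Y the toolpath is (32.94,150.39) → (35.89,161.04) → (46.93,161.52) → (50.80,151.17) → (42.15,144.29) → (32.94,150.39), returning to the start.

Shape 2 is a line segment drawn with `<polyline>`. Its stroke #ff00ff means score at S497, F1776. After flipping Y the toolpath is (72.96,53.31) → (110.14,66.16).

Shape 3 is a circle drawn with `<circle>`. Its stroke #ff00ff means score at S497, F1776. After flipping Y the toolpath is (90.24,90.84) → (84.58,108.26) → (69.77,119.02) → (51.45,119.02) → (36.64,108.26) → (30.98,90.84) → (36.64,73.42) → (51.45,62.66) → (69.77,62.66) → (84.58,73.42) → (90.24,90.84), returning to the start.

Shape 4 is a rectangle drawn with `<polygon>`. Its stroke #ff00ff means score at S497, F1776. After flipping Y the toolpath is (38.06,119.43) → (56.35,119.43) → (56.35,43.17) → (38.06,43.17) → (38.06,119.43), returning to the start.

Shape 5 is a cubic bezier drawn with `<path>`. Its stroke #ff00ff means score at S497, F1776. After flipping Y the toolpath is (69.68,54.64) → (65.64,60.06) → (67.23,83.77) → (71.20,114.01) → (74.33,139.05) → (73.38,147.15).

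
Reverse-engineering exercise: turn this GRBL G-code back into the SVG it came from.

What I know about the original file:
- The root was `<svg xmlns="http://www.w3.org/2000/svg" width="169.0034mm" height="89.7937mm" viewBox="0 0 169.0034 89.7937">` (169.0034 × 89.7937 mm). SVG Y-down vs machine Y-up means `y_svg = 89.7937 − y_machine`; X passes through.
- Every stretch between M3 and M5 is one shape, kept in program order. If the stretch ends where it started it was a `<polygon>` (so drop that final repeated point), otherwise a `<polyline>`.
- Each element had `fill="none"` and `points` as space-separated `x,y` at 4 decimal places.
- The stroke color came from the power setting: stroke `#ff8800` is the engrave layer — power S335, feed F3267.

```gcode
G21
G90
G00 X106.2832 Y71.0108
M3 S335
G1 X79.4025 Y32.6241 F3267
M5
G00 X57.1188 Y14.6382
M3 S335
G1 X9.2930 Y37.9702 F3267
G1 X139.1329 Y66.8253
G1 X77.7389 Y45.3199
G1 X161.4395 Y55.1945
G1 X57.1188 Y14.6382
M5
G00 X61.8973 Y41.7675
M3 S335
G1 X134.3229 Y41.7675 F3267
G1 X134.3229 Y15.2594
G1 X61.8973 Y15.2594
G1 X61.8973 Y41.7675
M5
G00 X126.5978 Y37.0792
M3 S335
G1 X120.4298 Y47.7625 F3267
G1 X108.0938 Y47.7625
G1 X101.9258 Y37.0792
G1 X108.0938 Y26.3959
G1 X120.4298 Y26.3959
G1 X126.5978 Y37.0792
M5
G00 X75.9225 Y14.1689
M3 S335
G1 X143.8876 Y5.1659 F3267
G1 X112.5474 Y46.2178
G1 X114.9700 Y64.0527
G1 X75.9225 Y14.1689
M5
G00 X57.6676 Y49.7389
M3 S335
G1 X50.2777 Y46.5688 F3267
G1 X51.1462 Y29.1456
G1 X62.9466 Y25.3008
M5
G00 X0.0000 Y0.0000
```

<svg xmlns="http://www.w3.org/2000/svg" width="169.0034mm" height="89.7937mm" viewBox="0 0 169.0034 89.7937">
  <polyline points="106.2832,18.7829 79.4025,57.1696" fill="none" stroke="#ff8800"/>
  <polygon points="57.1188,75.1555 9.2930,51.8235 139.1329,22.9684 77.7389,44.4738 161.4395,34.5992" fill="none" stroke="#ff8800"/>
  <polygon points="61.8973,48.0262 134.3229,48.0262 134.3229,74.5343 61.8973,74.5343" fill="none" stroke="#ff8800"/>
  <polygon points="126.5978,52.7145 120.4298,42.0312 108.0938,42.0312 101.9258,52.7145 108.0938,63.3978 120.4298,63.3978" fill="none" stroke="#ff8800"/>
  <polygon points="75.9225,75.6248 143.8876,84.6278 112.5474,43.5759 114.9700,25.7410" fill="none" stroke="#ff8800"/>
  <polyline points="57.6676,40.0548 50.2777,43.2249 51.1462,60.6481 62.9466,64.4929" fill="none" stroke="#ff8800"/>
</svg>

Each laser-on run becomes one SVG element. Flip Y back into SVG space with y_svg = 89.7937 − y_machine. Every run uses S335, so all elements get stroke `#ff8800` (engrave).

Run 1: The run is open, so emit a `<polyline>` with points (Y-flipped): 106.2832,18.7829 79.4025,57.1696.

Run 2: The run returns to its start, so emit a `<polygon>` with points (Y-flipped): 57.1188,75.1555 9.2930,51.8235 139.1329,22.9684 77.7389,44.4738 161.4395,34.5992.

Run 3: The run returns to its start, so emit a `<polygon>` with points (Y-flipped): 61.8973,48.0262 134.3229,48.0262 134.3229,74.5343 61.8973,74.5343.

Run 4: The run returns to its start, so emit a `<polygon>` with points (Y-flipped): 126.5978,52.7145 120.4298,42.0312 108.0938,42.0312 101.9258,52.7145 108.0938,63.3978 120.4298,63.3978.

Run 5: The run returns to its start, so emit a `<polygon>` with points (Y-flipped): 75.9225,75.6248 143.8876,84.6278 112.5474,43.5759 114.9700,25.7410.

Run 6: The run is open, so emit a `<polyline>` with points (Y-flipped): 57.6676,40.0548 50.2777,43.2249 51.1462,60.6481 62.9466,64.4929.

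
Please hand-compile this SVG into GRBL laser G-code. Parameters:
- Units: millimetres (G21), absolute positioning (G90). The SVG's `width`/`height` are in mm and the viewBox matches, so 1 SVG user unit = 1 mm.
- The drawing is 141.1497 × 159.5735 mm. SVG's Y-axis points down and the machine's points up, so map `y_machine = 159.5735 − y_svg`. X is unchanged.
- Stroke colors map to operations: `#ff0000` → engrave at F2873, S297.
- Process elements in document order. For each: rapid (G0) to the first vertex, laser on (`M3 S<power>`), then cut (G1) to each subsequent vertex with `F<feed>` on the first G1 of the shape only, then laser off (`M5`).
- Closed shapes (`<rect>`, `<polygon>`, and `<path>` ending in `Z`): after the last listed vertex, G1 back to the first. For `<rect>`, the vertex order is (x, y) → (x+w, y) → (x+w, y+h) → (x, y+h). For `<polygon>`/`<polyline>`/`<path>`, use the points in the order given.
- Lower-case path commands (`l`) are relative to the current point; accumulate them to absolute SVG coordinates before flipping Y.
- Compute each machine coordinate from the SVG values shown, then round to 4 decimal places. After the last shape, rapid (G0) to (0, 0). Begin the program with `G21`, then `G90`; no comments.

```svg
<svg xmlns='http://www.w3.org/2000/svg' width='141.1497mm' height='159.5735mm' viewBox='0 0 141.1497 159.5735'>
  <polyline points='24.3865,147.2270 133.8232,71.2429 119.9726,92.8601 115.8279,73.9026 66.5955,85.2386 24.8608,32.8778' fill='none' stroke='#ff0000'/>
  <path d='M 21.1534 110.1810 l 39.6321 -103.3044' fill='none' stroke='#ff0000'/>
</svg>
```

viewBox `0 0 141.1497 159.5735` with mm width/height → 1 unit = 1 mm. Flip: y_m = 159.5735 − y_svg.

**Shape 1** — `<polyline>` open polyline, stroke `#ff0000` → engrave (S297, F2873). Machine vertices: (24.3865,12.3465) → (133.8232,88.3306) → (119.9726,66.7134) → (115.8279,85.6709) → (66.5955,74.3349) → (24.8608,126.6957). Open path.

**Shape 2** — `<path>` line segment, stroke `#ff0000` → engrave (S297, F2873). Machine vertices: (21.1534,49.3925) → (60.7855,152.6969). Open path.

G21
G90
G0 X24.3865 Y12.3465
M3 S297
G1 X133.8232 Y88.3306 F2873
G1 X119.9726 Y66.7134
G1 X115.8279 Y85.6709
G1 X66.5955 Y74.3349
G1 X24.8608 Y126.6957
M5
G0 X21.1534 Y49.3925
M3 S297
G1 X60.7855 Y152.6969 F2873
M5
G0 X0.0000 Y0.0000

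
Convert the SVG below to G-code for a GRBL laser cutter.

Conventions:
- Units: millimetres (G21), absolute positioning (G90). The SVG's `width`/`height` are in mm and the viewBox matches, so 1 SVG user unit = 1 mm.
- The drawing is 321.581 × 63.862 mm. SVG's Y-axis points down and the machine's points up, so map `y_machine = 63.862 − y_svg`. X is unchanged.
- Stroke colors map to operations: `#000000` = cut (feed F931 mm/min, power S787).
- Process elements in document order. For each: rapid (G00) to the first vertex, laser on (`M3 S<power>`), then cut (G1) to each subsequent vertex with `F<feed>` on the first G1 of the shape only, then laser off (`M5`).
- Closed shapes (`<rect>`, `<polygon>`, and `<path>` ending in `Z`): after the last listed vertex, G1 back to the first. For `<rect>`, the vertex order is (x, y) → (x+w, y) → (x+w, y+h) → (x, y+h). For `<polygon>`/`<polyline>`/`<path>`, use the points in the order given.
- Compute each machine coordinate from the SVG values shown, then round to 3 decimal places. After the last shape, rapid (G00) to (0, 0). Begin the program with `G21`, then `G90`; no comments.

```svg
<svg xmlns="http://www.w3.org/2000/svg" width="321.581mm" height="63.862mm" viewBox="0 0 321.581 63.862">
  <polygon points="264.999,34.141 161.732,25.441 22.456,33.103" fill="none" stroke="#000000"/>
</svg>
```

G21
G90
G00 X264.999 Y29.721
M3 S787
G1 X161.732 Y38.421 F931
G1 X22.456 Y30.759
G1 X264.999 Y29.721
M5
G00 X0.000 Y0.000

viewBox `0 0 321.581 63.862` with mm width/height → 1 unit = 1 mm. Flip: y_m = 63.862 − y_svg.

**Shape 1** — `<polygon>` closed polygon, stroke `#000000` → cut (S787, F931). Machine vertices: (264.999,29.721) → (161.732,38.421) → (22.456,30.759) → (264.999,29.721). Closed: final G1 returns to the first vertex.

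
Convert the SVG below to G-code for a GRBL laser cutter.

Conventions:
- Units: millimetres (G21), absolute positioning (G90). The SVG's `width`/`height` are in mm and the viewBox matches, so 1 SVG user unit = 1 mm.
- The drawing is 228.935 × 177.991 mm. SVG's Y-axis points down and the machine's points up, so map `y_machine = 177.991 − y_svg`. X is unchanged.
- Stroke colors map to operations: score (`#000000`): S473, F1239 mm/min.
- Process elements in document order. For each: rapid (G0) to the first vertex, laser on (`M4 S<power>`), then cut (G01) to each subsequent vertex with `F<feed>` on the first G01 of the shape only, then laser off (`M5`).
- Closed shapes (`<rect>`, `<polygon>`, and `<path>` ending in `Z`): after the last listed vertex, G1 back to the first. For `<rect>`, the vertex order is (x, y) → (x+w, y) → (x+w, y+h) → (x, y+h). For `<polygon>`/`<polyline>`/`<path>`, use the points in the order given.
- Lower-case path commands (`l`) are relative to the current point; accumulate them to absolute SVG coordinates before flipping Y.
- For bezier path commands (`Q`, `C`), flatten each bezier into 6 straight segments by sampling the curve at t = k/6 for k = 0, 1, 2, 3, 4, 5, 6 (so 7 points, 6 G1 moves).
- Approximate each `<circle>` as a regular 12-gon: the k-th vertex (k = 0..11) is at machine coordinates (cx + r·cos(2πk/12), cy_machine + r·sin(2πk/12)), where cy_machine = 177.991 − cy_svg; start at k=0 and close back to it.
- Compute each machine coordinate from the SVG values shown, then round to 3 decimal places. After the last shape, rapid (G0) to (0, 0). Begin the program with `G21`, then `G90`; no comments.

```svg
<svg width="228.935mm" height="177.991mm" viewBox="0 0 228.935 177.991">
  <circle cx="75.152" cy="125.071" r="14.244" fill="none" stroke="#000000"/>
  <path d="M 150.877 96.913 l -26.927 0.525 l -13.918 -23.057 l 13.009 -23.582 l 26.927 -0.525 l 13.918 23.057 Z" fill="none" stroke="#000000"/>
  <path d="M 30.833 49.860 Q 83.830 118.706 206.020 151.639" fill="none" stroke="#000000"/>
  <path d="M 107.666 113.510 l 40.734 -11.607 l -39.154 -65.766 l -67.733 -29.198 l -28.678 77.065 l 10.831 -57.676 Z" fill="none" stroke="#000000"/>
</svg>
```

1 u = 1 mm; y_m = 177.991 − y.

[1] `<circle>` circle, #000000→score S473 F1239: (89.396,52.920) → (87.488,60.042) → (82.274,65.256) → (75.152,67.164) → (68.030,65.256) → (62.816,60.042) → (60.908,52.920) → (62.816,45.798) → (68.030,40.584) → (75.152,38.676) → (82.274,40.584) → (87.488,45.798) → (89.396,52.920) (closed)

[2] `<path>` regular polygon, #000000→score S473 F1239: (150.877,81.078) → (123.950,80.553) → (110.032,103.610) → (123.041,127.192) → (149.968,127.717) → (163.886,104.660) → (150.877,81.078) (closed)

[3] `<path>` quadratic bezier, #000000→score S473 F1239: (30.833,128.131) → (50.421,106.180) → (73.852,86.224) → (101.128,68.263) → (132.248,52.298) → (167.212,38.327) → (206.020,26.352)

[4] `<path>` closed polygon, #000000→score S473 F1239: (107.666,64.481) → (148.400,76.088) → (109.246,141.854) → (41.513,171.052) → (12.835,93.987) → (23.666,151.663) → (107.666,64.481) (closed)

G21
G90
G0 X89.396 Y52.920
M4 S473
G01 X87.488 Y60.042 F1239
G01 X82.274 Y65.256
G01 X75.152 Y67.164
G01 X68.030 Y65.256
G01 X62.816 Y60.042
G01 X60.908 Y52.920
G01 X62.816 Y45.798
G01 X68.030 Y40.584
G01 X75.152 Y38.676
G01 X82.274 Y40.584
G01 X87.488 Y45.798
G01 X89.396 Y52.920
M5
G0 X150.877 Y81.078
M4 S473
G01 X123.950 Y80.553 F1239
G01 X110.032 Y103.610
G01 X123.041 Y127.192
G01 X149.968 Y127.717
G01 X163.886 Y104.660
G01 X150.877 Y81.078
M5
G0 X30.833 Y128.131
M4 S473
G01 X50.421 Y106.180 F1239
G01 X73.852 Y86.224
G01 X101.128 Y68.263
G01 X132.248 Y52.298
G01 X167.212 Y38.327
G01 X206.020 Y26.352
M5
G0 X107.666 Y64.481
M4 S473
G01 X148.400 Y76.088 F1239
G01 X109.246 Y141.854
G01 X41.513 Y171.052
G01 X12.835 Y93.987
G01 X23.666 Y151.663
G01 X107.666 Y64.481
M5
G0 X0.000 Y0.000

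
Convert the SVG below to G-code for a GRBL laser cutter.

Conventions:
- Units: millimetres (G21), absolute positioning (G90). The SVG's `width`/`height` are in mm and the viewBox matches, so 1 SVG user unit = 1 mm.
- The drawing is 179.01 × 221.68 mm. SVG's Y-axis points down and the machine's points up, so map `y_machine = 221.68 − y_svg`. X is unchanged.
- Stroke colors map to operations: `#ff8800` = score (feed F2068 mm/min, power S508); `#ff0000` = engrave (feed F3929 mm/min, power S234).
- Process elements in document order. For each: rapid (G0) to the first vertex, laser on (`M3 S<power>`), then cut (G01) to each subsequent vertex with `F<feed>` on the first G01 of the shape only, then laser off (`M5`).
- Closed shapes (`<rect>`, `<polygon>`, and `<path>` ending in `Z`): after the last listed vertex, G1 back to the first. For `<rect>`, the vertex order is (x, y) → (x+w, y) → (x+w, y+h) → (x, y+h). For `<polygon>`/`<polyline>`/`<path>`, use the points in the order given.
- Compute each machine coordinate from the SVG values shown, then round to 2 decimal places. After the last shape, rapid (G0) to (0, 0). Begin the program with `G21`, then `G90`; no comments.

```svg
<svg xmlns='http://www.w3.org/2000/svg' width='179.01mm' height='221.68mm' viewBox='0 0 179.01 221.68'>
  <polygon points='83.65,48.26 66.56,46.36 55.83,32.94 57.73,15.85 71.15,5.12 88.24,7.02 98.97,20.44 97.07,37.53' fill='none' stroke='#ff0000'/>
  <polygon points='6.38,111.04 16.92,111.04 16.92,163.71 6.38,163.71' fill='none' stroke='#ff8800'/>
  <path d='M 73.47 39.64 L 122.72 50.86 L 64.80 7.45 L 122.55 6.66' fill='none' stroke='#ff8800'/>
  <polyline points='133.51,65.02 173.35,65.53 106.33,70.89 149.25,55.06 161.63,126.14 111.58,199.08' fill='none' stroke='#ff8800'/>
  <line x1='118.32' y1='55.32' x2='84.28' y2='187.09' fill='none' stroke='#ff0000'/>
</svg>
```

1 u = 1 mm; y_m = 221.68 − y.

[1] `<polygon>` regular polygon, #ff0000→engrave S234 F3929: (83.65,173.42) → (66.56,175.32) → (55.83,188.74) → (57.73,205.83) → (71.15,216.56) → (88.24,214.66) → (98.97,201.24) → (97.07,184.15) → (83.65,173.42) (closed)

[2] `<polygon>` rectangle, #ff8800→score S508 F2068: (6.38,110.64) → (16.92,110.64) → (16.92,57.97) → (6.38,57.97) → (6.38,110.64) (closed)

[3] `<path>` open polyline, #ff8800→score S508 F2068: (73.47,182.04) → (122.72,170.82) → (64.80,214.23) → (122.55,215.02)

[4] `<polyline>` open polyline, #ff8800→score S508 F2068: (133.51,156.66) → (173.35,156.15) → (106.33,150.79) → (149.25,166.62) → (161.63,95.54) → (111.58,22.60)

[5] `<line>` line segment, #ff0000→engrave S234 F3929: (118.32,166.36) → (84.28,34.59)

G21
G90
G0 X83.65 Y173.42
M3 S234
G01 X66.56 Y175.32 F3929
G01 X55.83 Y188.74
G01 X57.73 Y205.83
G01 X71.15 Y216.56
G01 X88.24 Y214.66
G01 X98.97 Y201.24
G01 X97.07 Y184.15
G01 X83.65 Y173.42
M5
G0 X6.38 Y110.64
M3 S508
G01 X16.92 Y110.64 F2068
G01 X16.92 Y57.97
G01 X6.38 Y57.97
G01 X6.38 Y110.64
M5
G0 X73.47 Y182.04
M3 S508
G01 X122.72 Y170.82 F2068
G01 X64.80 Y214.23
G01 X122.55 Y215.02
M5
G0 X133.51 Y156.66
M3 S508
G01 X173.35 Y156.15 F2068
G01 X106.33 Y150.79
G01 X149.25 Y166.62
G01 X161.63 Y95.54
G01 X111.58 Y22.60
M5
G0 X118.32 Y166.36
M3 S234
G01 X84.28 Y34.59 F3929
M5
G0 X0.00 Y0.00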